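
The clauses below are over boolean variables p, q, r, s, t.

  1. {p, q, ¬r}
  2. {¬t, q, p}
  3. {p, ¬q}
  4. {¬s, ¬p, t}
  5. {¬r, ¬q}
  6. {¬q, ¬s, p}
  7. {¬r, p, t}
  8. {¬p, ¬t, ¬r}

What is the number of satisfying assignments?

Case analysis on p and q:
  p=T, q=T: remaining (r,s,t) ∈ {(F,F,F); (F,F,T); (F,T,T)} — 3.
  p=T, q=F: remaining (r,s,t) ∈ {(F,F,F); (F,F,T); (F,T,T); (T,F,F)} — 4.
  p=F, q=T: a clause becomes empty — 0.
  p=F, q=F: remaining (r,s,t) ∈ {(F,F,F); (F,T,F)} — 2.
Total: 3 + 4 + 0 + 2 = 9.

9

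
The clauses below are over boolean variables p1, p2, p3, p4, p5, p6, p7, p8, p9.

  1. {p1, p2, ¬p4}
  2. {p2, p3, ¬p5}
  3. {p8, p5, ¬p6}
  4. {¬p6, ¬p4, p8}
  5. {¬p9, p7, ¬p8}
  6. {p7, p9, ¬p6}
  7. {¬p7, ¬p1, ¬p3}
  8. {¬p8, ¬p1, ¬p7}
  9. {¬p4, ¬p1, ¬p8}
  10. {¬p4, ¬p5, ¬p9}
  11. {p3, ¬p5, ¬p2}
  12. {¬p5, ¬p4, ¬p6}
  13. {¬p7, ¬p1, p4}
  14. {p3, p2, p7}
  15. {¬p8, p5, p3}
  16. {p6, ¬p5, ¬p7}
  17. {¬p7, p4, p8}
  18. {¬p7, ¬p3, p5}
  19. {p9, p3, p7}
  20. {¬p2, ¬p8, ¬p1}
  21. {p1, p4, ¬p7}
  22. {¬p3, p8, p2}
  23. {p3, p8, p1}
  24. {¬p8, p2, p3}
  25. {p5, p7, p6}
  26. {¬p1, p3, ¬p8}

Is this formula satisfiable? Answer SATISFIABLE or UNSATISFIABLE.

SATISFIABLE

Try p1 = True.
Branch on p2: take p2 = True.
  then p8 is forced to False.
Set p3 = False and propagate.
  then p5 is forced to False.
  then p6 is forced to False.
  then p7 is forced to True.
  then p4 is forced to True.
p9 is now unconstrained; take p9 = False.
Every clause has at least one true literal under this assignment.
So p1 = True, p2 = True, p3 = False, p4 = True, p5 = False, p6 = False, p7 = True, p8 = False, p9 = False is a satisfying assignment.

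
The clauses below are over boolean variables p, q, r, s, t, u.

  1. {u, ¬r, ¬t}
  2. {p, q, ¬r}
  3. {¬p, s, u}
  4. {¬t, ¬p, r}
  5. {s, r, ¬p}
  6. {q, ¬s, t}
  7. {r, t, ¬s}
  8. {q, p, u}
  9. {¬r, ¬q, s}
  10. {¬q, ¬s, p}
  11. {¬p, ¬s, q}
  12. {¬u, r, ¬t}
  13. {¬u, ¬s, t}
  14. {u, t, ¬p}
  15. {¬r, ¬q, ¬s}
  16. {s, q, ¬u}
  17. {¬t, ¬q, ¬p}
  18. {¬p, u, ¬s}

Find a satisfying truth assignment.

Set p = False and propagate.
The remaining clauses are satisfied by q = True, r = False, s = False, t = False, u = False.
Check each clause:
  1. {¬t, ¬r, u} — ¬t is true.
  2. {¬r, q, p} — q is true.
  3. {s, u, ¬p} — ¬p is true.
  4. {r, ¬p, ¬t} — ¬t is true.
  5. {¬p, r, s} — ¬p is true.
  6. {¬s, t, q} — q is true.
  7. {¬s, t, r} — ¬s is true.
  8. {p, q, u} — q is true.
  9. {¬r, ¬q, s} — ¬r is true.
  10. {¬q, ¬s, p} — ¬s is true.
  11. {¬s, q, ¬p} — q is true.
  12. {r, ¬u, ¬t} — ¬u is true.
  13. {t, ¬s, ¬u} — ¬u is true.
  14. {¬p, u, t} — ¬p is true.
  15. {¬q, ¬r, ¬s} — ¬s is true.
  16. {¬u, q, s} — ¬u is true.
  17. {¬t, ¬p, ¬q} — ¬t is true.
  18. {u, ¬p, ¬s} — ¬s is true.

p = False, q = True, r = False, s = False, t = False, u = False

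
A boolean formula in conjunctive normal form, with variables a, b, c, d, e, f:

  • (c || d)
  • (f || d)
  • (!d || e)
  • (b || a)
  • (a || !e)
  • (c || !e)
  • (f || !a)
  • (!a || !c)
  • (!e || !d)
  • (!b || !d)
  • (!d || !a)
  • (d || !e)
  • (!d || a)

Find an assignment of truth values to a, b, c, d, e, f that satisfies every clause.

a=False, b=True, c=True, d=False, e=False, f=True

Check each clause:
  1. (c || d) — c is true.
  2. (d || f) — f is true.
  3. (e || !d) — !d is true.
  4. (a || b) — b is true.
  5. (!e || a) — !e is true.
  6. (!e || c) — c is true.
  7. (!a || f) — f is true.
  8. (!a || !c) — !a is true.
  9. (!e || !d) — !e is true.
  10. (!b || !d) — !d is true.
  11. (!a || !d) — !d is true.
  12. (!e || d) — !e is true.
  13. (a || !d) — !d is true.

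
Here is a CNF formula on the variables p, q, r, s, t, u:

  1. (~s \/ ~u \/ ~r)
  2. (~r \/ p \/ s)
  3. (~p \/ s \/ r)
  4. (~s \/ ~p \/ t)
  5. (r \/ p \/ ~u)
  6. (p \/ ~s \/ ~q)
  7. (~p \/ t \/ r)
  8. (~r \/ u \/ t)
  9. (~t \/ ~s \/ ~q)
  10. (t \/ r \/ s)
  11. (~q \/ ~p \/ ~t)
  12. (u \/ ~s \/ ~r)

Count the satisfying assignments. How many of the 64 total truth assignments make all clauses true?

10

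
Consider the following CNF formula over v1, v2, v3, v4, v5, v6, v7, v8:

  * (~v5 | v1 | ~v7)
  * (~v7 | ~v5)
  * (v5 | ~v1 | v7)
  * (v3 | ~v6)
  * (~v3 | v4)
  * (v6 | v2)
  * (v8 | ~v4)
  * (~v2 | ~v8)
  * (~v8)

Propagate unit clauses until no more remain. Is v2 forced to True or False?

(~v8) is a unit clause: v8 = False.
From (v8 | ~v4) and v8 = False: v4 = False.
From (~v3 | v4) and v4 = False: v3 = False.
From (v3 | ~v6) and v3 = False: v6 = False.
(v6 | v2): since v6 = False, the clause reduces to (v2). v2 = True.

True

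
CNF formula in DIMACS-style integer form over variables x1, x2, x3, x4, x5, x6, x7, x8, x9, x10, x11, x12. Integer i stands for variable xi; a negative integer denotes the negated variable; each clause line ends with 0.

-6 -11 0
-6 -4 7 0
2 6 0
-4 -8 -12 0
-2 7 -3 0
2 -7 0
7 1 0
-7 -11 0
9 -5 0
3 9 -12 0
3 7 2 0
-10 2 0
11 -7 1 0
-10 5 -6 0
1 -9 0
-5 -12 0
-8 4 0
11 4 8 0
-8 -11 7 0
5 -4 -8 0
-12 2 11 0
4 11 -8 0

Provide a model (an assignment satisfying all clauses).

x1 occurs only positively in the remaining clauses — set x1 = True.
Pure literal: x10 appears only negated; assign x10 = False.
Try x2 = True.
The remaining clauses are satisfied by x3 = True, x4 = True, x5 = False, x6 = False, x7 = True, x8 = False, x9 = False, x11 = False, x12 = False.

x1=1, x2=1, x3=1, x4=1, x5=0, x6=0, x7=1, x8=0, x9=0, x10=0, x11=0, x12=0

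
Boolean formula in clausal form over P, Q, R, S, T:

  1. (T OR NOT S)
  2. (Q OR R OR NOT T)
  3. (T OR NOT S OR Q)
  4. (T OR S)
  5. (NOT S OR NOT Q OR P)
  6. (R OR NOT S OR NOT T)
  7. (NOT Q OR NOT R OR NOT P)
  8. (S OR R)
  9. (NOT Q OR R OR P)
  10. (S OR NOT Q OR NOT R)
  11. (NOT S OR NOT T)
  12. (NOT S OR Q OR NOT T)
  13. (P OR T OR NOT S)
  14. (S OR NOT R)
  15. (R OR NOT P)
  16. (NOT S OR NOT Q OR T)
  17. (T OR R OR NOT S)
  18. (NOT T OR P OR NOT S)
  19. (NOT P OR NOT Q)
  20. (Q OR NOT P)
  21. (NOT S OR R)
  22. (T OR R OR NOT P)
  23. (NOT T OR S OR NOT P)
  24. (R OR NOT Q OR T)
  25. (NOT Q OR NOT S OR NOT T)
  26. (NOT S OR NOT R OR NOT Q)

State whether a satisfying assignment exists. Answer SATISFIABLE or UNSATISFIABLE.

S = True:
  propagation gives T=True; an empty clause results — contradiction.
S = False:
  propagation gives T=True, R=True; an empty clause results — contradiction.
Every branch closes, so no satisfying assignment exists.

UNSATISFIABLE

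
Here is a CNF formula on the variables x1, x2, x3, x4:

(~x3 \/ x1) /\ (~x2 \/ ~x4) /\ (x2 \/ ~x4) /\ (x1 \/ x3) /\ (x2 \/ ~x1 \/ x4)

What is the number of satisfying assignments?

2

Satisfying assignments:
  x1=T x2=T x3=F x4=F
  x1=T x2=T x3=T x4=F
Count: 2.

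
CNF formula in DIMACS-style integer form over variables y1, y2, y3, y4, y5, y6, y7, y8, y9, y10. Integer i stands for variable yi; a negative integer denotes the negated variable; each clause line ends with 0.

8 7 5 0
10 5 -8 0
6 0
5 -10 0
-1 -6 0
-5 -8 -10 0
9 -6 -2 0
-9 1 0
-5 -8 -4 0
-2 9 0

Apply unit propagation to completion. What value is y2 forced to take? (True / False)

(y6) stands alone — y6 = True.
(~y6 \/ ~y1): since y6 = True, the clause reduces to (~y1). y1 = False.
(~y9 \/ y1): since y1 = False, the clause reduces to (~y9). y9 = False.
From (y9 \/ ~y6 \/ ~y2) and y9 = False, y6 = True: y2 = False.

False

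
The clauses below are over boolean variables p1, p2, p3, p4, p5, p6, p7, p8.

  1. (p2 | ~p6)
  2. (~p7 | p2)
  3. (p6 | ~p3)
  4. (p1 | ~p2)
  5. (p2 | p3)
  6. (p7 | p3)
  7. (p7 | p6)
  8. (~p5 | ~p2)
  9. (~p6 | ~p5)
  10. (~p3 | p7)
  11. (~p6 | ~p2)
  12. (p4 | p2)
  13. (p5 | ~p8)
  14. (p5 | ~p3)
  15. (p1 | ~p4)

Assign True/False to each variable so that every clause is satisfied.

p1 occurs only positively in the remaining clauses — set p1 = True.
Pure literal: p8 appears only negated; assign p8 = False.
Branch on p2: take p2 = True.
  then p5 is forced to False.
  then p6 is forced to False.
  then p3 is forced to False.
  then p7 is forced to True.
p4 is now unconstrained; take p4 = True.
Check each clause:
  1. (p2 | ~p6) — p2 is true.
  2. (~p7 | p2) — p2 is true.
  3. (p6 | ~p3) — ~p3 is true.
  4. (~p2 | p1) — p1 is true.
  5. (p2 | p3) — p2 is true.
  6. (p7 | p3) — p7 is true.
  7. (p6 | p7) — p7 is true.
  8. (~p2 | ~p5) — ~p5 is true.
  9. (~p6 | ~p5) — ~p6 is true.
  10. (p7 | ~p3) — ~p3 is true.
  11. (~p2 | ~p6) — ~p6 is true.
  12. (p2 | p4) — p2 is true.
  13. (p5 | ~p8) — ~p8 is true.
  14. (~p3 | p5) — ~p3 is true.
  15. (~p4 | p1) — p1 is true.

p1 = T, p2 = T, p3 = F, p4 = T, p5 = F, p6 = F, p7 = T, p8 = F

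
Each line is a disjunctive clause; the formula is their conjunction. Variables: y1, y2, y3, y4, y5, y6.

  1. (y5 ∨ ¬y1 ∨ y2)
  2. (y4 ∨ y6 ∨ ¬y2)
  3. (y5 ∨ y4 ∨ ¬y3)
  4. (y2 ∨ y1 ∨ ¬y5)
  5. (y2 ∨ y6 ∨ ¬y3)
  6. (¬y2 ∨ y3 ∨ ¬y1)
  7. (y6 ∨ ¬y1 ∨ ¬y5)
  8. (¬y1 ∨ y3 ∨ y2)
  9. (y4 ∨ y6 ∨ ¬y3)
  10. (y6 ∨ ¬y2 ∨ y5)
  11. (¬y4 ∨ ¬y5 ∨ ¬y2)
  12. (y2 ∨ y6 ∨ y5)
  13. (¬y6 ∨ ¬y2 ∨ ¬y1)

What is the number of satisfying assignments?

Split on y2, then y5.
  y2=1, y5=1: remaining (y1,y3,y4,y6) ∈ {(0,0,0,1); (0,1,0,1)} — 2.
  y2=1, y5=0: remaining (y1,y3,y4,y6) ∈ {(0,0,0,1); (0,0,1,1); (0,1,1,1)} — 3.
  y2=0, y5=1: remaining (y1,y3,y4,y6) ∈ {(1,1,0,1); (1,1,1,1)} — 2.
  y2=0, y5=0: remaining (y1,y3,y4,y6) ∈ {(0,0,0,1); (0,0,1,1); (0,1,1,1)} — 3.
Total: 2 + 3 + 2 + 3 = 10.

10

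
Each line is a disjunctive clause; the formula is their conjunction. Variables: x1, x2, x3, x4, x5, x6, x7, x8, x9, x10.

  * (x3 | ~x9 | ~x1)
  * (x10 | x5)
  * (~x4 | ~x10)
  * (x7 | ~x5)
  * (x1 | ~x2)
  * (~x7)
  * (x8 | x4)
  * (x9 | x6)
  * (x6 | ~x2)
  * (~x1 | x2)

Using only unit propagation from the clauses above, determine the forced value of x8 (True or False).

True

(~x7) is a unit clause: x7 = False.
From (~x5 | x7) and x7 = False: x5 = False.
In (x10 | x5), x5 is now false; x10 must hold, so x10 = True.
(~x4 | ~x10) with x10 = True leaves only ~x4, so x4 = False.
From (x4 | x8) and x4 = False: x8 = True.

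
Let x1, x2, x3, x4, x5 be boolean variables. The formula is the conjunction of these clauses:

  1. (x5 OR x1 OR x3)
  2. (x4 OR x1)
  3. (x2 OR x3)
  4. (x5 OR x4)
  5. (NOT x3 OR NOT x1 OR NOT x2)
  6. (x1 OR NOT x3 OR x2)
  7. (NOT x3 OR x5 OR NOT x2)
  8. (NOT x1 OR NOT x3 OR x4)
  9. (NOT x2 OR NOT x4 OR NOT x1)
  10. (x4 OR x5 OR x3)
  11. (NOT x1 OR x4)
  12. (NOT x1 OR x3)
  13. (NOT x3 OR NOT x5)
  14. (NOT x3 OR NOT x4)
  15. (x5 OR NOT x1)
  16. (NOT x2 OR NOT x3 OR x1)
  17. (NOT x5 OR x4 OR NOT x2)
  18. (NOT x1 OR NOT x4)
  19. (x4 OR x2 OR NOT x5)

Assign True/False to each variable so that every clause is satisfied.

Set x1 = False and propagate.
  then x4 is forced to True.
  then x3 is forced to False.
  then x5 is forced to True.
  then x2 is forced to True.
Every clause has at least one true literal under this assignment.

x1=0, x2=1, x3=0, x4=1, x5=1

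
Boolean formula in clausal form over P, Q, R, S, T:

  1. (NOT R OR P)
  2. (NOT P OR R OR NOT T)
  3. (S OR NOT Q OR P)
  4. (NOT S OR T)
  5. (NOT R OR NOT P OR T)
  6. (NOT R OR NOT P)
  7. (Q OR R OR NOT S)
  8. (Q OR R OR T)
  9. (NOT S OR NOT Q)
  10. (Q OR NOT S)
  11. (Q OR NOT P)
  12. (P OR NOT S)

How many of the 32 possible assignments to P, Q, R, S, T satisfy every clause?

The models are:
  P=0 Q=0 R=0 S=0 T=1
  P=1 Q=1 R=0 S=0 T=0
That's 2 in total.

2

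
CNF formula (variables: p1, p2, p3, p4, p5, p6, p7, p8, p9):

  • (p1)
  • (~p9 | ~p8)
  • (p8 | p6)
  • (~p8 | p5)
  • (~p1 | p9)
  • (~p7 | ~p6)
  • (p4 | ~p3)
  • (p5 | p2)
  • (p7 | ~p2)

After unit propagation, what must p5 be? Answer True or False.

True

(p1) is a unit clause: p1 = True.
(p9 | ~p1): since p1 = True, the clause reduces to (p9). p9 = True.
From (~p9 | ~p8) and p9 = True: p8 = False.
From (p6 | p8) and p8 = False: p6 = True.
(~p6 | ~p7): since p6 = True, the clause reduces to (~p7). p7 = False.
(p7 | ~p2) with p7 = False leaves only ~p2, so p2 = False.
(p5 | p2) with p2 = False leaves only p5, so p5 = True.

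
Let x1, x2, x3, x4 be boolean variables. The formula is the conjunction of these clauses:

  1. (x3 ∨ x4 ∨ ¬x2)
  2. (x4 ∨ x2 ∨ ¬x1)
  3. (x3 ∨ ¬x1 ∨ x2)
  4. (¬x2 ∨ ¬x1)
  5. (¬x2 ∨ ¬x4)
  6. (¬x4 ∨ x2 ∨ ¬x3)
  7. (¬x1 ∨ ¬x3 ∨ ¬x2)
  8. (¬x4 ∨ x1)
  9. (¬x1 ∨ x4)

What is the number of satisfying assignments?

3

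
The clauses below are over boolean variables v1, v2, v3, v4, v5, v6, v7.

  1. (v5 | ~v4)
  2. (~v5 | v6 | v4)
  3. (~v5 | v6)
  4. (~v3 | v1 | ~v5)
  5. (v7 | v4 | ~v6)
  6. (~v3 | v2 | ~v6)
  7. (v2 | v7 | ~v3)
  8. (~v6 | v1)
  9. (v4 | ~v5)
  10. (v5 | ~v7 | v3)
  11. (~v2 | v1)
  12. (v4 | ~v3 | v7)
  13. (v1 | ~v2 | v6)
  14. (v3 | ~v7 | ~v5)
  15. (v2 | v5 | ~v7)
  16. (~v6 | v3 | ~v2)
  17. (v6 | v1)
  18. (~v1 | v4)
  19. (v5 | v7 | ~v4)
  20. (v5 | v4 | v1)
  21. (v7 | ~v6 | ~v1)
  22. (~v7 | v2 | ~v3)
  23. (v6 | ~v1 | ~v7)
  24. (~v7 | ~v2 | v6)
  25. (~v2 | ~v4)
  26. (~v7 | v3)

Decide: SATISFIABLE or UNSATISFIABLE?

UNSATISFIABLE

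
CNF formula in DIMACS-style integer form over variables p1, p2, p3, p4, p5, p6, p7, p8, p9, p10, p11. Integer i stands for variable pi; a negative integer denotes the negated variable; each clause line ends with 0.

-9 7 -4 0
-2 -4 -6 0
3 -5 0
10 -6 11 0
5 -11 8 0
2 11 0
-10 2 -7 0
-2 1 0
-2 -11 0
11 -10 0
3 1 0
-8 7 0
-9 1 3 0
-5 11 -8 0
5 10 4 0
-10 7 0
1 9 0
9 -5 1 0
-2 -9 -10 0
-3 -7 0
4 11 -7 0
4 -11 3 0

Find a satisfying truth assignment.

p1 occurs only positively in the remaining clauses — set p1 = True.
p6 occurs only negated in the remaining clauses — set p6 = False.
Try p2 = True.
  then p11 is forced to False.
  then p10 is forced to False.
For the remaining variables, p3 = True, p4 = False, p5 = True, p7 = False, p8 = False, p9 = False works.
Every clause has at least one true literal under this assignment.

p1 = True, p2 = True, p3 = True, p4 = False, p5 = True, p6 = False, p7 = False, p8 = False, p9 = False, p10 = False, p11 = False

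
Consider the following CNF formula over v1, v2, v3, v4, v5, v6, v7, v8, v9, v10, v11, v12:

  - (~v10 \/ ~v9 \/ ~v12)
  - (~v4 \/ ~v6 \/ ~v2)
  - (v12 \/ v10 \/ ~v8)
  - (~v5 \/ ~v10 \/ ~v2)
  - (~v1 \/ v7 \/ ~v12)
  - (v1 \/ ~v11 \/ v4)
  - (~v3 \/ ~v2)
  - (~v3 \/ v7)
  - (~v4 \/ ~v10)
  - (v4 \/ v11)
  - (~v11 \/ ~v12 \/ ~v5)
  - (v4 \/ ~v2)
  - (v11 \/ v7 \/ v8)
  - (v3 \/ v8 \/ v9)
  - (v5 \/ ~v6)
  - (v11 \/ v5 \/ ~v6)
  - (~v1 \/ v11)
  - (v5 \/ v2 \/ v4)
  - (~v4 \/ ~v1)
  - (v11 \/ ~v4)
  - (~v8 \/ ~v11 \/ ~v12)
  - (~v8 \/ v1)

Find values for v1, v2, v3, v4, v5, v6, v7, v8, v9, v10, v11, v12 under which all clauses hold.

v1=0, v2=0, v3=0, v4=1, v5=0, v6=0, v7=1, v8=0, v9=1, v10=0, v11=1, v12=1

Check each clause:
  1. (~v12 \/ ~v9 \/ ~v10) — ~v10 is true.
  2. (~v4 \/ ~v6 \/ ~v2) — ~v6 is true.
  3. (~v8 \/ v12 \/ v10) — ~v8 is true.
  4. (~v10 \/ ~v2 \/ ~v5) — ~v5 is true.
  5. (v7 \/ ~v1 \/ ~v12) — ~v1 is true.
  6. (~v11 \/ v1 \/ v4) — v4 is true.
  7. (~v2 \/ ~v3) — ~v3 is true.
  8. (~v3 \/ v7) — ~v3 is true.
  9. (~v10 \/ ~v4) — ~v10 is true.
  10. (v4 \/ v11) — v11 is true.
  11. (~v11 \/ ~v12 \/ ~v5) — ~v5 is true.
  12. (v4 \/ ~v2) — v4 is true.
  13. (v7 \/ v11 \/ v8) — v11 is true.
  14. (v9 \/ v3 \/ v8) — v9 is true.
  15. (v5 \/ ~v6) — ~v6 is true.
  16. (~v6 \/ v5 \/ v11) — ~v6 is true.
  17. (v11 \/ ~v1) — v11 is true.
  18. (v5 \/ v4 \/ v2) — v4 is true.
  19. (~v1 \/ ~v4) — ~v1 is true.
  20. (~v4 \/ v11) — v11 is true.
  21. (~v12 \/ ~v11 \/ ~v8) — ~v8 is true.
  22. (~v8 \/ v1) — ~v8 is true.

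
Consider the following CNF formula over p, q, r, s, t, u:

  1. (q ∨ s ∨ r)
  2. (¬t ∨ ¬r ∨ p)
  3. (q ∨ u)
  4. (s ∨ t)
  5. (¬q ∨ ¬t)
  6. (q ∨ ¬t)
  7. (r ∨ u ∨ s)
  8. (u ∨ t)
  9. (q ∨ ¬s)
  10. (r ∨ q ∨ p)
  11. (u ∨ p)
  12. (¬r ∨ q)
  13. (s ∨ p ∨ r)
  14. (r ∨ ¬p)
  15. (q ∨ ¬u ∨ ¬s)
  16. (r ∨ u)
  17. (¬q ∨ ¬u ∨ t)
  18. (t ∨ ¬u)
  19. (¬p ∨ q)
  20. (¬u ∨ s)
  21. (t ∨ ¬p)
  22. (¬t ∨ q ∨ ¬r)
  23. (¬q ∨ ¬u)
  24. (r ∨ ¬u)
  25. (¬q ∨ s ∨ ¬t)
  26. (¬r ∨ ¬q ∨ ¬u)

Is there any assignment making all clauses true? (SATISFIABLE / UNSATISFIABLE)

UNSATISFIABLE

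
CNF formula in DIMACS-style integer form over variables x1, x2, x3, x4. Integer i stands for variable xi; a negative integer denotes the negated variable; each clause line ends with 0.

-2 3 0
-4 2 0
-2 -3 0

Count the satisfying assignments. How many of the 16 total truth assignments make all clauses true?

Satisfying assignments:
  x1=F x2=F x3=F x4=F
  x1=F x2=F x3=T x4=F
  x1=T x2=F x3=F x4=F
  x1=T x2=F x3=T x4=F
Count: 4.

4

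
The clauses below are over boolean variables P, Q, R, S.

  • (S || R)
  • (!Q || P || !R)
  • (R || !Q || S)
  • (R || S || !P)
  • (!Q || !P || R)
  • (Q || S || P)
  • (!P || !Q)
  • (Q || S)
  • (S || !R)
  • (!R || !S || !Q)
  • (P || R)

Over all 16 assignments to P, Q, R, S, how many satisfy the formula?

3

The models are:
  P=0 Q=0 R=1 S=1
  P=1 Q=0 R=0 S=1
  P=1 Q=0 R=1 S=1
Count: 3.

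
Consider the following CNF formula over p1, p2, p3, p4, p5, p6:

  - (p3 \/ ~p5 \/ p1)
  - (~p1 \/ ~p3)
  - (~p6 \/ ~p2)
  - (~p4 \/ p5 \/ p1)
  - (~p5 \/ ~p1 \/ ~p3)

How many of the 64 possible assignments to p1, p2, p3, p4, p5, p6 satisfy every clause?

Case analysis on p1 and p3:
  p1=T, p3=T: a clause becomes empty — 0.
  p1=T, p3=F: p4, p5 free; 3 ways for (p2,p6) × 2^2 = 12.
  p1=F, p3=T: 9 of the 16 assignments to (p2,p4,p5,p6) work.
  p1=F, p3=F: remaining (p2,p4,p5,p6) ∈ {(F,F,F,F); (F,F,F,T); (T,F,F,F)} — 3.
Total: 0 + 12 + 9 + 3 = 24.

24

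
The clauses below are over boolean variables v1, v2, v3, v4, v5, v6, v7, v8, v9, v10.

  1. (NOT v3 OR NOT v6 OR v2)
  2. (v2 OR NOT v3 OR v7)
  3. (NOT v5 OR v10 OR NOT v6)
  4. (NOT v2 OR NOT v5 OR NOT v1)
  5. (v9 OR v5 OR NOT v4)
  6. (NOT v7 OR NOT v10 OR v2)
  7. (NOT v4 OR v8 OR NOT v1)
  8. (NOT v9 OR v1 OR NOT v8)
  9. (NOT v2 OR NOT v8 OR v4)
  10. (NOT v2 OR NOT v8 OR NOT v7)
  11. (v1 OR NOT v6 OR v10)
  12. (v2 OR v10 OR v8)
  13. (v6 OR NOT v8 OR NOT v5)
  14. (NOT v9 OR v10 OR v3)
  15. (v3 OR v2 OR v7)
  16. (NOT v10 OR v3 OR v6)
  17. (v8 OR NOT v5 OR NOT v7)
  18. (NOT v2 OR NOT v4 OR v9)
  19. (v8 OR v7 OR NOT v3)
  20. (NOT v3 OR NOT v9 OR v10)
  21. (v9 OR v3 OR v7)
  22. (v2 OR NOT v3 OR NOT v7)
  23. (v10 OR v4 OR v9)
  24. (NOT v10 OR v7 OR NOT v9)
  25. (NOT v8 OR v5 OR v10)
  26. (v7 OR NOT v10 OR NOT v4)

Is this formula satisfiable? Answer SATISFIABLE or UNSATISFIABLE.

SATISFIABLE

Branch on v1: take v1 = False.
For the remaining variables, v2 = True, v3 = True, v4 = False, v5 = False, v6 = False, v7 = True, v8 = False, v9 = False, v10 = True works.
Every clause has at least one true literal under this assignment.
So v1 = 0, v2 = 1, v3 = 1, v4 = 0, v5 = 0, v6 = 0, v7 = 1, v8 = 0, v9 = 0, v10 = 1 is a satisfying assignment.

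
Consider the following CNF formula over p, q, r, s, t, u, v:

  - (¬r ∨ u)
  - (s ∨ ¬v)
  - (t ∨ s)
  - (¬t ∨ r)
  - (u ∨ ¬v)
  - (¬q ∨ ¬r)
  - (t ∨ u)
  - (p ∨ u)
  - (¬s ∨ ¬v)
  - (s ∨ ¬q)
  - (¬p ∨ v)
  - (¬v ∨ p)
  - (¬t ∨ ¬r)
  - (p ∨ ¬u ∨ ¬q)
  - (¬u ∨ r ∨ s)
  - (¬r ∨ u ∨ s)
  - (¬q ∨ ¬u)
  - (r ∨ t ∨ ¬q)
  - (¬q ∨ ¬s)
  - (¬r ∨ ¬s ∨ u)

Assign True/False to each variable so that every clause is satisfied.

p=F, q=F, r=T, s=T, t=F, u=T, v=F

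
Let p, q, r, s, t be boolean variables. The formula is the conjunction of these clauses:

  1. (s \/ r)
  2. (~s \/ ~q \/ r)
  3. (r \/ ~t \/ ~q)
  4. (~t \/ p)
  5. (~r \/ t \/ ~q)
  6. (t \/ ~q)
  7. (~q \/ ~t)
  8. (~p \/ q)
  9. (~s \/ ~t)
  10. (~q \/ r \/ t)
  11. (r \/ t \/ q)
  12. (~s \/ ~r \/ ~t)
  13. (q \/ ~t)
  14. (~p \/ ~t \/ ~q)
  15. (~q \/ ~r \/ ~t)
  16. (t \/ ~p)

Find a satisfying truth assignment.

Try p = False.
  then t is forced to False.
  then q is forced to False.
  then r is forced to True.
s is now unconstrained; take s = True.
Check each clause:
  1. (r \/ s) — r is true.
  2. (r \/ ~q \/ ~s) — r is true.
  3. (~t \/ ~q \/ r) — r is true.
  4. (p \/ ~t) — ~t is true.
  5. (~q \/ t \/ ~r) — ~q is true.
  6. (~q \/ t) — ~q is true.
  7. (~t \/ ~q) — ~t is true.
  8. (q \/ ~p) — ~p is true.
  9. (~s \/ ~t) — ~t is true.
  10. (t \/ ~q \/ r) — r is true.
  11. (t \/ r \/ q) — r is true.
  12. (~t \/ ~r \/ ~s) — ~t is true.
  13. (q \/ ~t) — ~t is true.
  14. (~q \/ ~t \/ ~p) — ~t is true.
  15. (~q \/ ~r \/ ~t) — ~t is true.
  16. (t \/ ~p) — ~p is true.

p = 0, q = 0, r = 1, s = 1, t = 0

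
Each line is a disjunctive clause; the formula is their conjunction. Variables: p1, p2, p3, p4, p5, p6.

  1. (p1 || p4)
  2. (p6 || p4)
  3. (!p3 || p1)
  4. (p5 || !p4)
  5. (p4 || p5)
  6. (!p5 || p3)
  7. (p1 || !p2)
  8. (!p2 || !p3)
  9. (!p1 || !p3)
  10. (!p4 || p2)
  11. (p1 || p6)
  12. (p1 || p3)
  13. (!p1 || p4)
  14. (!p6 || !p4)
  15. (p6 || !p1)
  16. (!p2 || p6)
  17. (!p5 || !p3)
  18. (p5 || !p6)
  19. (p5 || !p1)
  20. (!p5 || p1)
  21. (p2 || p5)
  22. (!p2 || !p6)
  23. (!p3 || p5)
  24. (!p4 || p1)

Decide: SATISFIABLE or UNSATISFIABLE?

UNSATISFIABLE

p1 = True:
  propagation gives p3=False, p5=False; an empty clause results — contradiction.
p1 = False:
  propagation gives p4=True; an empty clause results — contradiction.
Every branch closes, so no satisfying assignment exists.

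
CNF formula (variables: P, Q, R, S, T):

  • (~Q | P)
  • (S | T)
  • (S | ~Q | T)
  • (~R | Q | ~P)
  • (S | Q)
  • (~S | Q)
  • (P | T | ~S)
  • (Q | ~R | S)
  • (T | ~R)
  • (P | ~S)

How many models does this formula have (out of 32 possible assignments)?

The models are:
  P=1 Q=1 R=0 S=0 T=1
  P=1 Q=1 R=0 S=1 T=0
  P=1 Q=1 R=0 S=1 T=1
  P=1 Q=1 R=1 S=0 T=1
  P=1 Q=1 R=1 S=1 T=1
That's 5 in total.

5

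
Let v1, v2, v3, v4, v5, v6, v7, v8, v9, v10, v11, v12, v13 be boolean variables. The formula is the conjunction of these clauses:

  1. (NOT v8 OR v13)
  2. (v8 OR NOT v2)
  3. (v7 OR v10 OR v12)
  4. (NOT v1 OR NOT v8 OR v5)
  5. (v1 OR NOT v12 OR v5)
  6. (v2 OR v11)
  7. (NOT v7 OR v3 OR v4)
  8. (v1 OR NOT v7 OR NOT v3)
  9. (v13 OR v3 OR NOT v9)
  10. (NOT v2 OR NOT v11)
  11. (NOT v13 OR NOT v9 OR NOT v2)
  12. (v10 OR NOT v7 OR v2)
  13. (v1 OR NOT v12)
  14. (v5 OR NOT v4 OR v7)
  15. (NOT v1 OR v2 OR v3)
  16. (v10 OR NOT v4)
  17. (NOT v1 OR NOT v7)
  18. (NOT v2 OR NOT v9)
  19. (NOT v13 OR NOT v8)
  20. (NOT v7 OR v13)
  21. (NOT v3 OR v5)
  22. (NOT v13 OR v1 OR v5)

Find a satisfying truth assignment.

Pure literal: v5 appears only positively; assign v5 = True.
v10 occurs only positively in the remaining clauses — set v10 = True.
Branch on v1: take v1 = True.
  then v7 is forced to False.
For the remaining variables, v2 = False, v3 = True, v4 = True, v6 = True, v8 = False, v9 = True, v11 = True, v12 = False, v13 = False works.
Every clause has at least one true literal under this assignment.
Check each clause:
  1. (v13 OR NOT v8) — NOT v8 is true.
  2. (NOT v2 OR v8) — NOT v2 is true.
  3. (v10 OR v7 OR v12) — v10 is true.
  4. (NOT v8 OR NOT v1 OR v5) — NOT v8 is true.
  5. (v1 OR v5 OR NOT v12) — v1 is true.
  6. (v2 OR v11) — v11 is true.
  7. (v4 OR v3 OR NOT v7) — NOT v7 is true.
  8. (NOT v7 OR v1 OR NOT v3) — NOT v7 is true.
  9. (NOT v9 OR v13 OR v3) — v3 is true.
  10. (NOT v2 OR NOT v11) — NOT v2 is true.
  11. (NOT v13 OR NOT v9 OR NOT v2) — NOT v13 is true.
  12. (v10 OR v2 OR NOT v7) — NOT v7 is true.
  13. (NOT v12 OR v1) — v1 is true.
  14. (v7 OR v5 OR NOT v4) — v5 is true.
  15. (NOT v1 OR v3 OR v2) — v3 is true.
  16. (NOT v4 OR v10) — v10 is true.
  17. (NOT v1 OR NOT v7) — NOT v7 is true.
  18. (NOT v9 OR NOT v2) — NOT v2 is true.
  19. (NOT v13 OR NOT v8) — NOT v8 is true.
  20. (NOT v7 OR v13) — NOT v7 is true.
  21. (v5 OR NOT v3) — v5 is true.
  22. (v1 OR v5 OR NOT v13) — v1 is true.

v1 = True, v2 = False, v3 = True, v4 = True, v5 = True, v6 = True, v7 = False, v8 = False, v9 = True, v10 = True, v11 = True, v12 = False, v13 = False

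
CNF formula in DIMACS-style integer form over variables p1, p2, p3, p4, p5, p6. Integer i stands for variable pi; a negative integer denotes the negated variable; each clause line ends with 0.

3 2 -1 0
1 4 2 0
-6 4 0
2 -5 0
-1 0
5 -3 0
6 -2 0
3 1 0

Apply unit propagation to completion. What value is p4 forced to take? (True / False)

True

(NOT p1) is a unit clause: p1 = False.
(p1 OR p3): since p1 = False, the clause reduces to (p3). p3 = True.
From (p5 OR NOT p3) and p3 = True: p5 = True.
In (NOT p5 OR p2), NOT p5 is now false; p2 must hold, so p2 = True.
In (NOT p2 OR p6), NOT p2 is now false; p6 must hold, so p6 = True.
From (NOT p6 OR p4) and p6 = True: p4 = True.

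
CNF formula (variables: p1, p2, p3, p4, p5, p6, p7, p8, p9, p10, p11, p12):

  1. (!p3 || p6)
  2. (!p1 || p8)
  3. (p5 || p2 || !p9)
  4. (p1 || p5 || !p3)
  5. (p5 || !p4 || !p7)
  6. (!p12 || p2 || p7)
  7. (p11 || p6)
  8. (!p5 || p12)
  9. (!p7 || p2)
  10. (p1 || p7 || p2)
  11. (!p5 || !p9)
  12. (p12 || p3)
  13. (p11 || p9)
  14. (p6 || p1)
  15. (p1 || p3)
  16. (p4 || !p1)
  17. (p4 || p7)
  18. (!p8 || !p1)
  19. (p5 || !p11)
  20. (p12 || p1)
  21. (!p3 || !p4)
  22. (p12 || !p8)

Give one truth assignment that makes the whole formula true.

p1 = False, p2 = True, p3 = True, p4 = False, p5 = True, p6 = True, p7 = True, p8 = False, p9 = False, p10 = True, p11 = True, p12 = True

Pure literal: p2 appears only positively; assign p2 = True.
Pure literal: p6 appears only positively; assign p6 = True.
Branch on p1: take p1 = False.
  then p3 is forced to True.
  then p5 is forced to True.
  then p12 is forced to True.
  then p9 is forced to False.
  then p11 is forced to True.
  then p4 is forced to False.
  then p7 is forced to True.
p8, p10 are now unconstrained; take p8 = False, p10 = True.
Every clause has at least one true literal under this assignment.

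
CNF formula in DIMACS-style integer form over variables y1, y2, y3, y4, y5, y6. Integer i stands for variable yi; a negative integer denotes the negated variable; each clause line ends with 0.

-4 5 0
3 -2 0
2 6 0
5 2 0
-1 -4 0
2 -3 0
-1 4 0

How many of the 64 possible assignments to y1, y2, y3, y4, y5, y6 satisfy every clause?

8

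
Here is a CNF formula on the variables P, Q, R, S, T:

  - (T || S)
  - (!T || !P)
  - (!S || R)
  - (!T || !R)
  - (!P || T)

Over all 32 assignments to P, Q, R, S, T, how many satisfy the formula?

Satisfying assignments:
  P=F Q=F R=F S=F T=T
  P=F Q=F R=T S=T T=F
  P=F Q=T R=F S=F T=T
  P=F Q=T R=T S=T T=F
Count: 4.

4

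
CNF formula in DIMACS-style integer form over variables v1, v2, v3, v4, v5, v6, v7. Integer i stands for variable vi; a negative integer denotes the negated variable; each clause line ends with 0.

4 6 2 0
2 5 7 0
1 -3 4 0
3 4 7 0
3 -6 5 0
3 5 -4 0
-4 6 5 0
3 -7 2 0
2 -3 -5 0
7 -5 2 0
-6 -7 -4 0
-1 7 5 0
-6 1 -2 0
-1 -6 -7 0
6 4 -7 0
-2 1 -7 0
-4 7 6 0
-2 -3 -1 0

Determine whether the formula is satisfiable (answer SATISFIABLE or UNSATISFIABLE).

Set v1 = True and propagate.
For the remaining variables, v2 = True, v3 = False, v4 = True, v5 = True, v6 = True, v7 = False works.
So v1 = True  v2 = True  v3 = False  v4 = True  v5 = True  v6 = True  v7 = False is a satisfying assignment.

SATISFIABLE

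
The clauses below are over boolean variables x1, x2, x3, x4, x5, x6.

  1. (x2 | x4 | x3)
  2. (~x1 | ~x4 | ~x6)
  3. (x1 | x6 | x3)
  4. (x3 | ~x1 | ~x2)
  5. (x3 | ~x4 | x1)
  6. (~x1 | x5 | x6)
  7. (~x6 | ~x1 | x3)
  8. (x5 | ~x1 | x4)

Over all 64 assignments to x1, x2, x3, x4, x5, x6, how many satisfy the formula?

Case analysis on x1 and x3:
  x1=1, x3=1: x2 free; 3 ways for (x4,x5,x6) × 2^1 = 6.
  x1=1, x3=0: remaining (x2,x4,x5,x6) ∈ {(0,1,1,0)} — 1.
  x1=0, x3=1: x2, x4, x5, x6 free → 2^4 = 16.
  x1=0, x3=0: remaining (x2,x4,x5,x6) ∈ {(1,0,0,1); (1,0,1,1)} — 2.
Total: 6 + 1 + 16 + 2 = 25.

25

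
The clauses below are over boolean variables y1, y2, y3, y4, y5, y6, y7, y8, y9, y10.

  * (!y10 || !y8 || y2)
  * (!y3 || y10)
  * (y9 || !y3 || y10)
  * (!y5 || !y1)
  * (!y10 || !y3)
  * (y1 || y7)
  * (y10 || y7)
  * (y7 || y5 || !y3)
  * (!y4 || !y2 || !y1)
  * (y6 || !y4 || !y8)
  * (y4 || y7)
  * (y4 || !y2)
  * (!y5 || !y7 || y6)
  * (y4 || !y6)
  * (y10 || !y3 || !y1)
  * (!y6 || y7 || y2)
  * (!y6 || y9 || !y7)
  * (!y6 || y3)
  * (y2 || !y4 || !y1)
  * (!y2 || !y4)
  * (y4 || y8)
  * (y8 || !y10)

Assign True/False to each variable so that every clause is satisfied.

y1 = False  y2 = False  y3 = False  y4 = True  y5 = False  y6 = False  y7 = True  y8 = False  y9 = True  y10 = False

Check each clause:
  1. (y2 || !y10 || !y8) — !y8 is true.
  2. (!y3 || y10) — !y3 is true.
  3. (!y3 || y10 || y9) — y9 is true.
  4. (!y1 || !y5) — !y5 is true.
  5. (!y3 || !y10) — !y3 is true.
  6. (y1 || y7) — y7 is true.
  7. (y7 || y10) — y7 is true.
  8. (y5 || y7 || !y3) — !y3 is true.
  9. (!y1 || !y4 || !y2) — !y2 is true.
  10. (y6 || !y8 || !y4) — !y8 is true.
  11. (y4 || y7) — y4 is true.
  12. (y4 || !y2) — y4 is true.
  13. (!y5 || y6 || !y7) — !y5 is true.
  14. (y4 || !y6) — !y6 is true.
  15. (!y3 || y10 || !y1) — !y3 is true.
  16. (y2 || !y6 || y7) — !y6 is true.
  17. (!y6 || !y7 || y9) — y9 is true.
  18. (y3 || !y6) — !y6 is true.
  19. (!y1 || y2 || !y4) — !y1 is true.
  20. (!y4 || !y2) — !y2 is true.
  21. (y8 || y4) — y4 is true.
  22. (!y10 || y8) — !y10 is true.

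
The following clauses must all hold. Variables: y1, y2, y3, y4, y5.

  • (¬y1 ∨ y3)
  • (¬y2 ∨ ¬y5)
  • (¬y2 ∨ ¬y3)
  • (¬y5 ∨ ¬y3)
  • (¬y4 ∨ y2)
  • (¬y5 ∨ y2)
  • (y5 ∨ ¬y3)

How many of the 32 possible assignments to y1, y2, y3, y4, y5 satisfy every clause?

The models are:
  y1=0 y2=0 y3=0 y4=0 y5=0
  y1=0 y2=1 y3=0 y4=0 y5=0
  y1=0 y2=1 y3=0 y4=1 y5=0
Count: 3.

3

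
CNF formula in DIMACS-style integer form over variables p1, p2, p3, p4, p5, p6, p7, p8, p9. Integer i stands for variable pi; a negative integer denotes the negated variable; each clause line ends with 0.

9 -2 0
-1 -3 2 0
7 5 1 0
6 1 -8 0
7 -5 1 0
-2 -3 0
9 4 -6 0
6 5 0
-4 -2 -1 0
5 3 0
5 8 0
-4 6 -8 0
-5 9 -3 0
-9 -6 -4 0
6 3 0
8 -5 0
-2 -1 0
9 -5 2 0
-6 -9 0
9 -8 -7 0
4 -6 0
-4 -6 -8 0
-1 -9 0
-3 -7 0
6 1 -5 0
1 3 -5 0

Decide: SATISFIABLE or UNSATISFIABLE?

p5 = True:
  p6 = True:
    propagation gives p9=False, p2=False; an empty clause results — contradiction.
  p6 = False:
    propagation gives p1=True, p4=False, p3=True, p2=True; an empty clause results — contradiction.
p5 = False:
  propagation gives p6=True, p3=True, p2=False, p1=False; an empty clause results — contradiction.
Every branch closes, so no satisfying assignment exists.

UNSATISFIABLE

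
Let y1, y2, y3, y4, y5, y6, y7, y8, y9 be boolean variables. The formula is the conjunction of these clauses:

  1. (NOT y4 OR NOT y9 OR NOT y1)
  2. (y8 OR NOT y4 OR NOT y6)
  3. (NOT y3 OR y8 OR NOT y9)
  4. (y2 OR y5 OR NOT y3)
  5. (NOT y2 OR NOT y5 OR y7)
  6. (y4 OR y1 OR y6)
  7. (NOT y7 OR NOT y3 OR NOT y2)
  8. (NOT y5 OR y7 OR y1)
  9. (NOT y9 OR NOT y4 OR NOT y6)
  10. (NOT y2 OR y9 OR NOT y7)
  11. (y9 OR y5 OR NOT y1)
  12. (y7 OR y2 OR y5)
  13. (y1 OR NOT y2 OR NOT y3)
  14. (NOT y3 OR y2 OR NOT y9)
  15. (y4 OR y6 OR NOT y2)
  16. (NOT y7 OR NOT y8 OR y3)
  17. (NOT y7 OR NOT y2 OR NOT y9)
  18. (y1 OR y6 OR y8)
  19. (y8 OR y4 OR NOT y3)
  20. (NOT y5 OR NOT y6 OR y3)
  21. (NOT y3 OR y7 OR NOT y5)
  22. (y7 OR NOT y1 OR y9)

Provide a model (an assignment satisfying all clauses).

y1=F, y2=F, y3=F, y4=F, y5=F, y6=T, y7=T, y8=F, y9=T

Try y1 = False.
Branch on y2: take y2 = False.
The remaining clauses are satisfied by y3 = False, y4 = False, y5 = False, y6 = True, y7 = True, y8 = False, y9 = True.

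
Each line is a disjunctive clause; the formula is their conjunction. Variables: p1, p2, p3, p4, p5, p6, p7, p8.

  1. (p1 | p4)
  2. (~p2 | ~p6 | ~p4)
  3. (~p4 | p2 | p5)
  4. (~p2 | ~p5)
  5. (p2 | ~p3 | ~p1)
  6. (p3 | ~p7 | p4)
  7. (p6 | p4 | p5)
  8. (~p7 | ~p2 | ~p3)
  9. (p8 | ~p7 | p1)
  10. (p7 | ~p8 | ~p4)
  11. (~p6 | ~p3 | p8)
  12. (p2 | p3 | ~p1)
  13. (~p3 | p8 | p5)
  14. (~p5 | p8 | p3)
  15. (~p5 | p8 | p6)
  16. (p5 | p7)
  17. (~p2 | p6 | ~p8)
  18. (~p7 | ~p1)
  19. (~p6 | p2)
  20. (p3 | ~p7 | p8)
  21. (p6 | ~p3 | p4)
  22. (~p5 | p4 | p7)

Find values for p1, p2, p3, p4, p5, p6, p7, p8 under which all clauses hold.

p1=False  p2=False  p3=False  p4=True  p5=True  p6=False  p7=True  p8=True

Try p1 = False.
  then p4 is forced to True.
Branch on p2: take p2 = False.
  then p5 is forced to True.
  then p6 is forced to False.
  then p8 is forced to True.
  then p7 is forced to True.
p3 is now unconstrained; take p3 = False.
Every clause has at least one true literal under this assignment.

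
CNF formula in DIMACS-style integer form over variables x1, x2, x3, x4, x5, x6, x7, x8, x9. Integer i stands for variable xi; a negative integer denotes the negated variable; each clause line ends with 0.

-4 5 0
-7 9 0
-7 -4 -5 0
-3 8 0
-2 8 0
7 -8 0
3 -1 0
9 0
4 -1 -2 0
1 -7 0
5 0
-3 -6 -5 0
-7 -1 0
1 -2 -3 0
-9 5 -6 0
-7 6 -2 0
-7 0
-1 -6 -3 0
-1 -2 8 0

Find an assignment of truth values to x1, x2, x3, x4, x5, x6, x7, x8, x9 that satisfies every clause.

x1=F  x2=F  x3=F  x4=F  x5=T  x6=T  x7=F  x8=F  x9=T

(x9) is a unit clause, so x9 = True.
(x5) is a unit clause, so x5 = True.
(¬x7) is a unit clause, so x7 = False.
The clause (¬x8) is unit: x8 must be False.
(¬x3) is a unit clause, so x3 = False.
The clause (¬x2) is unit: x2 must be False.
Unit propagation: (¬x1) forces x1 = False.
x4, x6 are now unconstrained; take x4 = False, x6 = True.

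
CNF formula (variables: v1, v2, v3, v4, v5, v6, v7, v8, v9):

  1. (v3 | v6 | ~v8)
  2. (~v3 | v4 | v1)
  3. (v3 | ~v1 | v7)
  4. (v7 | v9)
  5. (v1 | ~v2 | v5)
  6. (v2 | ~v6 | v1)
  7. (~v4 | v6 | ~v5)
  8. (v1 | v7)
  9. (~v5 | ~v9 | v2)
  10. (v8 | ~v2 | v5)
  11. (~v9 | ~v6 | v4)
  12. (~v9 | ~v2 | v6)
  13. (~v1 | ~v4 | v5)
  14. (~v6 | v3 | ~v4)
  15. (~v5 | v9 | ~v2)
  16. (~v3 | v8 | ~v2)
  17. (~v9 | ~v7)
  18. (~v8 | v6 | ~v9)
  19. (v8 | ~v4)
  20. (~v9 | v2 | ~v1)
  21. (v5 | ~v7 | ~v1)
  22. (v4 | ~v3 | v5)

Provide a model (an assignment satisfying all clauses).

v1=T, v2=F, v3=T, v4=F, v5=T, v6=T, v7=T, v8=T, v9=F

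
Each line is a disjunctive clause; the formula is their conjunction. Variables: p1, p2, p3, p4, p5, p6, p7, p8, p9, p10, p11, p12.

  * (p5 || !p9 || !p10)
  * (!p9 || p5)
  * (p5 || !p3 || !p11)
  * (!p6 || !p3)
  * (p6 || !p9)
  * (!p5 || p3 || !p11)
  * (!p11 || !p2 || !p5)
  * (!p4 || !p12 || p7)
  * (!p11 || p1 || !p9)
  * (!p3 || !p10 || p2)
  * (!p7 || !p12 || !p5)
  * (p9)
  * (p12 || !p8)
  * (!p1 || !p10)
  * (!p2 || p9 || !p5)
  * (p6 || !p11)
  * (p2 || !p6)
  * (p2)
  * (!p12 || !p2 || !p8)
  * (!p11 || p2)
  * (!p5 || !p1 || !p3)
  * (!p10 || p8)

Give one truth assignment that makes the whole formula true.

(p9) is a unit clause, so p9 = True.
Unit propagation: (p5) forces p5 = True.
(p6) is a unit clause, so p6 = True.
The clause (!p3) is unit: p3 must be False.
The clause (!p11) is unit: p11 must be False.
(p2) is a unit clause, so p2 = True.
Pure literal: p1 appears only negated; assign p1 = False.
Pure literal: p10 appears only negated; assign p10 = False.
Try p4 = True.
Branch on p7: take p7 = False.
  then p12 is forced to False.
  then p8 is forced to False.

p1=0, p2=1, p3=0, p4=1, p5=1, p6=1, p7=0, p8=0, p9=1, p10=0, p11=0, p12=0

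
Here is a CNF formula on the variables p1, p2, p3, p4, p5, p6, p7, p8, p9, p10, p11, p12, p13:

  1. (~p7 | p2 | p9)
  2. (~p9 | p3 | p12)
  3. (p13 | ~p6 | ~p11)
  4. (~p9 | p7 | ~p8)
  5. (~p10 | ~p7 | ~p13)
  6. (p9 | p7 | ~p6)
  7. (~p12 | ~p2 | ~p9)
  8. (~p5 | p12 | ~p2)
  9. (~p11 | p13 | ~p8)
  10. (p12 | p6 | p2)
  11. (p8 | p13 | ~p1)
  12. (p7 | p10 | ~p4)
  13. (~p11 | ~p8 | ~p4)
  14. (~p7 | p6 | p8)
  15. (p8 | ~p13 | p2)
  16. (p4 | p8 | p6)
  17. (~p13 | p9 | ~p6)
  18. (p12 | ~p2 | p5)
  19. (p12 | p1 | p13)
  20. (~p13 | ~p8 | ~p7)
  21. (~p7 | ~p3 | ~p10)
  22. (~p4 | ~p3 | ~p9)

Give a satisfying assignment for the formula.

Pure literal: p11 appears only negated; assign p11 = False.
Set p1 = False and propagate.
Set p2 = False and propagate.
For the remaining variables, p3 = True, p4 = False, p5 = False, p6 = False, p7 = False, p8 = True, p9 = False, p10 = False, p12 = True, p13 = True works.

p1=F  p2=F  p3=T  p4=F  p5=F  p6=F  p7=F  p8=T  p9=F  p10=F  p11=F  p12=T  p13=T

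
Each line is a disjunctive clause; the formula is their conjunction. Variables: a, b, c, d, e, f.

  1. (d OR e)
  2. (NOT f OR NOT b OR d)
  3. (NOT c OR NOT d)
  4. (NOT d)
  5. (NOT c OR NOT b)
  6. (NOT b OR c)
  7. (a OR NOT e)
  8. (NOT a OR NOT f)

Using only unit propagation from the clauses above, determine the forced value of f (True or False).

False

(NOT d) stands alone — d = False.
(d OR e) with d = False leaves only e, so e = True.
(a OR NOT e): since e = True, the clause reduces to (a). a = True.
In (NOT f OR NOT a), NOT a is now false; NOT f must hold, so f = False.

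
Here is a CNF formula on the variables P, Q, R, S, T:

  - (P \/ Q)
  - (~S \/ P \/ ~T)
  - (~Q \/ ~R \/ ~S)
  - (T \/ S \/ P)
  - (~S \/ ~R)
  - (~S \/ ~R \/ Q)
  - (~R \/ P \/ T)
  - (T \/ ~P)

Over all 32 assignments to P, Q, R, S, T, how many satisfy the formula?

Case analysis on P and S:
  P=T, S=T: remaining (Q,R,T) ∈ {(F,F,T); (T,F,T)} — 2.
  P=T, S=F: remaining (Q,R,T) ∈ {(F,F,T); (F,T,T); (T,F,T); (T,T,T)} — 4.
  P=F, S=T: remaining (Q,R,T) ∈ {(T,F,F)} — 1.
  P=F, S=F: remaining (Q,R,T) ∈ {(T,F,T); (T,T,T)} — 2.
Total: 2 + 4 + 1 + 2 = 9.

9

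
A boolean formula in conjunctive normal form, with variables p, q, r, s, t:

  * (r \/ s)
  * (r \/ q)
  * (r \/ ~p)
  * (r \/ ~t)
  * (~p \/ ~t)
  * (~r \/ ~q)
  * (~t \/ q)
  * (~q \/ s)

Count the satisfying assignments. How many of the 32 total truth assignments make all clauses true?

5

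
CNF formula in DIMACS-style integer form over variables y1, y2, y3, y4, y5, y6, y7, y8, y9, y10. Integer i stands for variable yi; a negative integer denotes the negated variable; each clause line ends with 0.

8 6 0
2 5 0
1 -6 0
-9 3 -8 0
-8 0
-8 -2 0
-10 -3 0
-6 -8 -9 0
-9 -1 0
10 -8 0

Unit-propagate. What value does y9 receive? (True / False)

False

(NOT y8) stands alone — y8 = False.
(y6 OR y8) with y8 = False leaves only y6, so y6 = True.
From (NOT y6 OR y1) and y6 = True: y1 = True.
(NOT y9 OR NOT y1): since y1 = True, the clause reduces to (NOT y9). y9 = False.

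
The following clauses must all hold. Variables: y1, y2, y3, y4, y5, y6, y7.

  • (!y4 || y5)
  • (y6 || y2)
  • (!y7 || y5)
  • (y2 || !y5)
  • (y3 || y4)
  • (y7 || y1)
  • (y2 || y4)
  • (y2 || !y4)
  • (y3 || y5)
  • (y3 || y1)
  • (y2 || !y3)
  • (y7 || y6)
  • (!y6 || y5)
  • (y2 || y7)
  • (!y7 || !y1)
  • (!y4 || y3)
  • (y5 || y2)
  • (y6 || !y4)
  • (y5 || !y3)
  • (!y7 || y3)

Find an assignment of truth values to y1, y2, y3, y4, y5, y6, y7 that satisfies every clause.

y1=0, y2=1, y3=1, y4=0, y5=1, y6=0, y7=1

Check each clause:
  1. (y5 || !y4) — !y4 is true.
  2. (y6 || y2) — y2 is true.
  3. (!y7 || y5) — y5 is true.
  4. (y2 || !y5) — y2 is true.
  5. (y4 || y3) — y3 is true.
  6. (y7 || y1) — y7 is true.
  7. (y2 || y4) — y2 is true.
  8. (!y4 || y2) — y2 is true.
  9. (y5 || y3) — y3 is true.
  10. (y1 || y3) — y3 is true.
  11. (!y3 || y2) — y2 is true.
  12. (y7 || y6) — y7 is true.
  13. (y5 || !y6) — !y6 is true.
  14. (y7 || y2) — y2 is true.
  15. (!y7 || !y1) — !y1 is true.
  16. (y3 || !y4) — y3 is true.
  17. (y5 || y2) — y2 is true.
  18. (y6 || !y4) — !y4 is true.
  19. (!y3 || y5) — y5 is true.
  20. (y3 || !y7) — y3 is true.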